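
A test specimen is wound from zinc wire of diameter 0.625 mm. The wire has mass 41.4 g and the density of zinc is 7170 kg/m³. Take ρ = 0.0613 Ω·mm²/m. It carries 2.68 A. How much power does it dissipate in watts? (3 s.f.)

ρ = 0.0613 Ω·mm²/m = 6.13×10^-8 Ω·m
A = π(d/2)² = π(3.1250e-04 m)² = 3.0680e-07 m²
L = m/(density·A) = 0.0414/(7170×3.0680e-07) = 18.82 m
R = ρL/A = (6.13×10^-8)(18.82)/(3.0680e-07) = 3.76 Ω
P = I²R = (2.68)² × 3.76 = 27.0 W

27.0 W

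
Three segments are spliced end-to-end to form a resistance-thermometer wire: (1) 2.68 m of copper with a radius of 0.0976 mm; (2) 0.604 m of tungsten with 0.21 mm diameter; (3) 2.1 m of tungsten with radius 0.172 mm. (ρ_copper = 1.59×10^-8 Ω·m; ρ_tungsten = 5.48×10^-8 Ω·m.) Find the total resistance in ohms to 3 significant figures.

Seg 1: A = πr² = π(9.7600e-05 m)² = 2.993e-08 m²
R_1 = (1.59×10^-8)(2.68)/(2.993e-08) = 1.424 Ω
Seg 2: A = π(d/2)² = π(1.0500e-04 m)² = 3.464e-08 m²
R_2 = (5.48×10^-8)(0.604)/(3.464e-08) = 0.9556 Ω
Seg 3: A = πr² = π(1.7200e-04 m)² = 9.294e-08 m²
R_3 = (5.48×10^-8)(2.1)/(9.294e-08) = 1.238 Ω
R_total = R_1 + R_2 + R_3 = 3.62 Ω

3.62 Ω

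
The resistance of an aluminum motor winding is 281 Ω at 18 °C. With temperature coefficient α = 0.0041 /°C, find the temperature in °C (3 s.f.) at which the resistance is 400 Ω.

R = R₀(1 + α(T − T₀)) ⇒ T = T₀ + (R/R₀ − 1)/α
T = 18 + (400/281 − 1)/0.0041 = 18 + (0.4235)/0.0041 = 121 °C

121 °C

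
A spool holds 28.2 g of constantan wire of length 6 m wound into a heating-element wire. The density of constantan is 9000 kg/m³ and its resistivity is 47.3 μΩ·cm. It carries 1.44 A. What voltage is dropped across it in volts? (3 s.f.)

ρ = 47.3 μΩ·cm = 4.73×10^-7 Ω·m
A = m/(density·L) = 0.0282/(9000×6) = 5.2222e-07 m²
R = ρL/A = (4.73×10^-7)(6)/(5.2222e-07) = 5.434 Ω
V = IR = 1.44 × 5.434 = 7.83 V

7.83 V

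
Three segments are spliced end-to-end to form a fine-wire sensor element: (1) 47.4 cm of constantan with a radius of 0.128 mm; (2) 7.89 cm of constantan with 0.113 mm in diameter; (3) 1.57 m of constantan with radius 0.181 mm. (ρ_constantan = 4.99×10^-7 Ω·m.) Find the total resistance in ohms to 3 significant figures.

16.1 Ω

Seg 1: A = πr² = π(1.2800e-04 m)² = 5.147e-08 m²
R_1 = (4.99×10^-7)(0.474)/(5.147e-08) = 4.595 Ω
Seg 2: A = π(d/2)² = π(5.6500e-05 m)² = 1.003e-08 m²
R_2 = (4.99×10^-7)(0.0789)/(1.003e-08) = 3.926 Ω
Seg 3: A = πr² = π(1.8100e-04 m)² = 1.029e-07 m²
R_3 = (4.99×10^-7)(1.57)/(1.029e-07) = 7.612 Ω
R_total = R_1 + R_2 + R_3 = 16.1 Ω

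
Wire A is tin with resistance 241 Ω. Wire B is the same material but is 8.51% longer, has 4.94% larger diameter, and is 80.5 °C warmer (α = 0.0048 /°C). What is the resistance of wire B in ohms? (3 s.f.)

329 Ω

R ∝ ρL/d² with ρ ∝ (1+αΔT), so R_B/R_A = (1 + 8.51/100) × (1 + 4.94/100)⁻² × (1 + 0.0048×80.5)
= 1.085 × 0.9081 × 1.386 = 1.366
R_B = 1.366 × 241 = 329 Ω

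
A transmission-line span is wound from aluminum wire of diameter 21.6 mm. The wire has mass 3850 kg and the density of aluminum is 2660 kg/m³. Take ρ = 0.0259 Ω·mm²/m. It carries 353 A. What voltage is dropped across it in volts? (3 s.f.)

98.6 V

ρ = 0.0259 Ω·mm²/m = 2.59×10^-8 Ω·m
A = π(d/2)² = π(1.0800e-02 m)² = 3.6644e-04 m²
L = m/(density·A) = 3850/(2660×3.6644e-04) = 3950 m
R = ρL/A = (2.59×10^-8)(3950)/(3.6644e-04) = 0.2792 Ω
V = IR = 353 × 0.2792 = 98.6 V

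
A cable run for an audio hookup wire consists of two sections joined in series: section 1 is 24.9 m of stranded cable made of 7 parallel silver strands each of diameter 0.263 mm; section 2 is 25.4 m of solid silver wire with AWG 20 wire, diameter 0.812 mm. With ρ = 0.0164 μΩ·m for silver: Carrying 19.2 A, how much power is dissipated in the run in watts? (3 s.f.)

692 W

ρ = 0.0164 μΩ·m = 1.64×10^-8 Ω·m
Section 1: A_strand = π(1.3150e-04)² = 5.433e-08 m²; R₁ = ρL/(N·A_s) = (1.64×10^-8)(24.9)/(7×5.433e-08) = 1.074 Ω
Section 2: A = π(0.812/2 mm)² = π(4.0600e-04 m)² = 5.178e-07 m²
R₂ = (1.64×10^-8)(25.4)/(5.178e-07) = 0.8044 Ω
R = R₁ + R₂ = 1.878 Ω
P = I²R = (19.2)² × 1.878 = 692 W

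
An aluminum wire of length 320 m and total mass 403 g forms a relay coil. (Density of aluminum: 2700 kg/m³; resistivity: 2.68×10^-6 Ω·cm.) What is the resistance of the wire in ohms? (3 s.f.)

18.4 Ω

ρ = 2.68×10^-6 Ω·cm = 2.68×10^-8 Ω·m
A = m/(density·L) = 0.403/(2700×320) = 4.6644e-07 m²
R = ρL/A = (2.68×10^-8)(320)/(4.6644e-07) = 18.4 Ω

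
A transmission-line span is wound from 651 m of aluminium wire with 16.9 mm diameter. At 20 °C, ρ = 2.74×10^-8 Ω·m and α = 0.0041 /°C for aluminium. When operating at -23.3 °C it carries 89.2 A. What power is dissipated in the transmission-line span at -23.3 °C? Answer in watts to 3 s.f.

A = π(d/2)² = π(8.4500e-03 m)² = 2.243e-04 m²
R₍20₎ = ρL/A = (2.74×10^-8)(651)/(2.243e-04) = 0.07952 Ω
R₍-23.3₎ = R₍20₎(1 + αΔT) = 0.07952 × (1 + 0.0041×-43.3) = 0.0654 Ω
P = I²R = (89.2)² × 0.0654 = 520 W

520 W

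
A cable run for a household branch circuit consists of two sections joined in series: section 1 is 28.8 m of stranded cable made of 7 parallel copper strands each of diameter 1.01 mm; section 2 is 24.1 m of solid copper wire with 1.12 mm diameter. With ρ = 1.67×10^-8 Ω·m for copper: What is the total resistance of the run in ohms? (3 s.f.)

Section 1: A_strand = π(5.0500e-04)² = 8.012e-07 m²; R₁ = ρL/(N·A_s) = (1.67×10^-8)(28.8)/(7×8.012e-07) = 0.08576 Ω
Section 2: A = π(d/2)² = π(5.6000e-04 m)² = 9.852e-07 m²
R₂ = (1.67×10^-8)(24.1)/(9.852e-07) = 0.4085 Ω
R = R₁ + R₂ = 0.494 Ω

0.494 Ω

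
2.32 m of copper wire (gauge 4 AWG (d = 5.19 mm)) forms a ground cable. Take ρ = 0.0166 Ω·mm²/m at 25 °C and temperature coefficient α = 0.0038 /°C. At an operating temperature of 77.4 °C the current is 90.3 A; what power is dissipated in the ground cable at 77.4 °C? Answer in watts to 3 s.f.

ρ = 0.0166 Ω·mm²/m = 1.66×10^-8 Ω·m
A = π(5.19/2 mm)² = π(2.5950e-03 m)² = 2.116e-05 m²
R₍25₎ = ρL/A = (1.66×10^-8)(2.32)/(2.116e-05) = 0.00182 Ω
R₍77.4₎ = R₍25₎(1 + αΔT) = 0.00182 × (1 + 0.0038×52.4) = 0.002183 Ω
P = I²R = (90.3)² × 0.002183 = 17.8 W

17.8 W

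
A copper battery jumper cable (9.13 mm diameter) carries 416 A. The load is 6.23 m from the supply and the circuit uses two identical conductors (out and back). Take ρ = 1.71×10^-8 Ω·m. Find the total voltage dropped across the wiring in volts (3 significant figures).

A = π(d/2)² = π(4.5650e-03 m)² = 6.547e-05 m²
Total conductor length (both ways) L = 2 × 6.23 = 12.46 m
R = ρL/A = (1.71×10^-8)(12.46)/(6.547e-05) = 0.003254 Ω
V = IR = 416 × 0.003254 = 1.35 V

1.35 V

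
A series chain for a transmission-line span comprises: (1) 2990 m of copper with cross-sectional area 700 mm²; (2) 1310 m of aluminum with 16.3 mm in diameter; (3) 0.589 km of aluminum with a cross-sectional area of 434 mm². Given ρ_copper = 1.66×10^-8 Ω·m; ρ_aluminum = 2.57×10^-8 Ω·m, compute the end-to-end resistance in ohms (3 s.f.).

0.267 Ω

Seg 1: A = 700 mm² = 7.000e-04 m²
R_1 = (1.66×10^-8)(2990)/(7.000e-04) = 0.07091 Ω
Seg 2: A = π(d/2)² = π(8.1500e-03 m)² = 2.087e-04 m²
R_2 = (2.57×10^-8)(1310)/(2.087e-04) = 0.1613 Ω
Seg 3: A = 434 mm² = 4.340e-04 m²
R_3 = (2.57×10^-8)(589)/(4.340e-04) = 0.03488 Ω
R_total = R_1 + R_2 + R_3 = 0.267 Ω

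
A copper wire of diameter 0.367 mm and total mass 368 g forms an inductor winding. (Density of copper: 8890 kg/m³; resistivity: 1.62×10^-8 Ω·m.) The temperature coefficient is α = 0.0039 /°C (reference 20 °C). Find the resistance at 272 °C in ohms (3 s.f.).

119 Ω

A = π(d/2)² = π(1.8350e-04 m)² = 1.0578e-07 m²
L = m/(density·A) = 0.368/(8890×1.0578e-07) = 391.3 m
R = ρL/A = (1.62×10^-8)(391.3)/(1.0578e-07) = 59.93 Ω
R(272 °C) = 59.93 × (1 + 0.0039×252) = 119 Ω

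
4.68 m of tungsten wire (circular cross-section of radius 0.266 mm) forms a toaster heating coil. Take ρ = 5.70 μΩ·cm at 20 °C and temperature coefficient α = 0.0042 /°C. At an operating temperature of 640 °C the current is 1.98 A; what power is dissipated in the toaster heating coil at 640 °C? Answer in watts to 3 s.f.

17.0 W

ρ = 5.70 μΩ·cm = 5.70×10^-8 Ω·m
A = πr² = π(2.6600e-04 m)² = 2.223e-07 m²
R₍20₎ = ρL/A = (5.70×10^-8)(4.68)/(2.223e-07) = 1.2 Ω
R₍640₎ = R₍20₎(1 + αΔT) = 1.2 × (1 + 0.0042×620) = 4.325 Ω
P = I²R = (1.98)² × 4.325 = 17.0 W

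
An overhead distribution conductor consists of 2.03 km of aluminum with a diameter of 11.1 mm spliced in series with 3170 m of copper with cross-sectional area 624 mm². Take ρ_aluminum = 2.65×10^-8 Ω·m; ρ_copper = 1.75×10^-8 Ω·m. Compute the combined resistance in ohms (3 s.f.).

0.645 Ω

Segment 1: A = π(d/2)² = π(5.5500e-03 m)² = 9.677e-05 m²
R₁ = ρL/A = (2.65×10^-8)(2030)/(9.677e-05) = 0.5559 Ω
Segment 2: A = 624 mm² = 6.240e-04 m²
R₂ = (1.75×10^-8)(3170)/(6.240e-04) = 0.0889 Ω
R = R₁ + R₂ = 0.645 Ω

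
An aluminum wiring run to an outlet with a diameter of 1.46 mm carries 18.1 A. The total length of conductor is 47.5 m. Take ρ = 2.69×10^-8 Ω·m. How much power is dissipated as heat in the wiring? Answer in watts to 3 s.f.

A = π(d/2)² = π(7.3000e-04 m)² = 1.674e-06 m²
R = ρL/A = (2.69×10^-8)(47.5)/(1.674e-06) = 0.7632 Ω
P = I²R = (18.1)² × 0.7632 = 250 W

250 W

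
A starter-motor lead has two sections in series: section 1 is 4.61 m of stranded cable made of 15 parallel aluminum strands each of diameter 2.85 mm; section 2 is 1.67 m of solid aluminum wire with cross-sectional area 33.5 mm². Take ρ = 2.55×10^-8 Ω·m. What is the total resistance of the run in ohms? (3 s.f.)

0.00250 Ω

Section 1: A_strand = π(1.4250e-03)² = 6.379e-06 m²; R₁ = ρL/(N·A_s) = (2.55×10^-8)(4.61)/(15×6.379e-06) = 0.001228 Ω
Section 2: A = 33.5 mm² = 3.350e-05 m²
R₂ = (2.55×10^-8)(1.67)/(3.350e-05) = 0.001271 Ω
R = R₁ + R₂ = 0.00250 Ω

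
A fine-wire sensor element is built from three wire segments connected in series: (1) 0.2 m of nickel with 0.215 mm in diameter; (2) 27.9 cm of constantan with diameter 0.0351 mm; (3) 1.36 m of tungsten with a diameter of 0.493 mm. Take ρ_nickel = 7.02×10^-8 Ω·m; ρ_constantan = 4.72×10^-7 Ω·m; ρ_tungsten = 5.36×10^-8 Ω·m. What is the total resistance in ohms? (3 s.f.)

Seg 1: A = π(d/2)² = π(1.0750e-04 m)² = 3.631e-08 m²
R_1 = (7.02×10^-8)(0.2)/(3.631e-08) = 0.3867 Ω
Seg 2: A = π(d/2)² = π(1.7550e-05 m)² = 9.676e-10 m²
R_2 = (4.72×10^-7)(0.279)/(9.676e-10) = 136.1 Ω
Seg 3: A = π(d/2)² = π(2.4650e-04 m)² = 1.909e-07 m²
R_3 = (5.36×10^-8)(1.36)/(1.909e-07) = 0.3819 Ω
R_total = R_1 + R_2 + R_3 = 137 Ω

137 Ω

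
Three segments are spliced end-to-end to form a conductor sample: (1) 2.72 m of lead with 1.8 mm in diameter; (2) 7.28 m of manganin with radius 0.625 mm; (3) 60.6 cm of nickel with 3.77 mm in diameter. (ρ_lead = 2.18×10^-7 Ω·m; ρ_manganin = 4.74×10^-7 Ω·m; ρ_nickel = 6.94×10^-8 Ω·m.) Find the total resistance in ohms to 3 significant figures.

Seg 1: A = π(d/2)² = π(9.0000e-04 m)² = 2.545e-06 m²
R_1 = (2.18×10^-7)(2.72)/(2.545e-06) = 0.233 Ω
Seg 2: A = πr² = π(6.2500e-04 m)² = 1.227e-06 m²
R_2 = (4.74×10^-7)(7.28)/(1.227e-06) = 2.812 Ω
Seg 3: A = π(d/2)² = π(1.8850e-03 m)² = 1.116e-05 m²
R_3 = (6.94×10^-8)(0.606)/(1.116e-05) = 0.003768 Ω
R_total = R_1 + R_2 + R_3 = 3.05 Ω

3.05 Ω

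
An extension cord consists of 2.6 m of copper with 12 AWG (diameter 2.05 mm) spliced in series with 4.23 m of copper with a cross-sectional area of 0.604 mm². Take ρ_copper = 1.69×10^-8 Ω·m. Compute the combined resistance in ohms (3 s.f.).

Segment 1: A = π(2.05/2 mm)² = π(1.0250e-03 m)² = 3.301e-06 m²
R₁ = ρL/A = (1.69×10^-8)(2.6)/(3.301e-06) = 0.01331 Ω
Segment 2: A = 0.604 mm² = 6.040e-07 m²
R₂ = (1.69×10^-8)(4.23)/(6.040e-07) = 0.1184 Ω
R = R₁ + R₂ = 0.132 Ω

0.132 Ω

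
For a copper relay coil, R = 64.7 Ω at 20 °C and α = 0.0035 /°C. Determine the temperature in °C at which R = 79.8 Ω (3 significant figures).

R = R₀(1 + α(T − T₀)) ⇒ T = T₀ + (R/R₀ − 1)/α
T = 20 + (79.8/64.7 − 1)/0.0035 = 20 + (0.2334)/0.0035 = 86.7 °C

86.7 °C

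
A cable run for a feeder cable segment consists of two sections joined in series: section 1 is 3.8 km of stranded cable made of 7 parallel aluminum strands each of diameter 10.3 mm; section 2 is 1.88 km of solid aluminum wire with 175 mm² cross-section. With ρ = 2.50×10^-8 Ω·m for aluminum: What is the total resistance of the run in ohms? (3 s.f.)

Section 1: A_strand = π(5.1500e-03)² = 8.332e-05 m²; R₁ = ρL/(N·A_s) = (2.50×10^-8)(3800)/(7×8.332e-05) = 0.1629 Ω
Section 2: A = 175 mm² = 1.750e-04 m²
R₂ = (2.50×10^-8)(1880)/(1.750e-04) = 0.2686 Ω
R = R₁ + R₂ = 0.431 Ω

0.431 Ω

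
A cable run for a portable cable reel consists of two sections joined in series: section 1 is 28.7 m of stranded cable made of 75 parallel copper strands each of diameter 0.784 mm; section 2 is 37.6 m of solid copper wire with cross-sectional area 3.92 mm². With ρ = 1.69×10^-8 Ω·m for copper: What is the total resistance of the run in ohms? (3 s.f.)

0.175 Ω

Section 1: A_strand = π(3.9200e-04)² = 4.827e-07 m²; R₁ = ρL/(N·A_s) = (1.69×10^-8)(28.7)/(75×4.827e-07) = 0.0134 Ω
Section 2: A = 3.92 mm² = 3.920e-06 m²
R₂ = (1.69×10^-8)(37.6)/(3.920e-06) = 0.1621 Ω
R = R₁ + R₂ = 0.175 Ω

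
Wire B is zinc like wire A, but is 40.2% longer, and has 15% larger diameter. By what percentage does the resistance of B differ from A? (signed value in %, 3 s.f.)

R ∝ L/d², so R_B/R_A = (1 + 40.2/100) × (1 + 15/100)⁻²
= 1.402 × 0.7561 = 1.06
(R_B − R_A)/R_A = 1.06 − 1 = 6.01%

6.01%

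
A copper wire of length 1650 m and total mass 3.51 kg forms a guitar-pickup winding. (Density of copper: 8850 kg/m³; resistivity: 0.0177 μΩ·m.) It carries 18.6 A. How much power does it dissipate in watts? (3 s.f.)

ρ = 0.0177 μΩ·m = 1.77×10^-8 Ω·m
A = m/(density·L) = 3.51/(8850×1650) = 2.4037e-07 m²
R = ρL/A = (1.77×10^-8)(1650)/(2.4037e-07) = 121.5 Ω
P = I²R = (18.6)² × 121.5 = 42000 W

42000 W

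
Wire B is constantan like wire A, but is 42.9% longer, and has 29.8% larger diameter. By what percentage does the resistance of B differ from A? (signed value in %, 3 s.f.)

-15.2%

R ∝ L/d², so R_B/R_A = (1 + 42.9/100) × (1 + 29.8/100)⁻²
= 1.429 × 0.5935 = 0.8482
(R_B − R_A)/R_A = 0.8482 − 1 = -15.2%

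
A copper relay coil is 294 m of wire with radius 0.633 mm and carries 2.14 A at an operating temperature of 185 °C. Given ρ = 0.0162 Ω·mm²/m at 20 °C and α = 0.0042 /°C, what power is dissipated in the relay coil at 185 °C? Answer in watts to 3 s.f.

ρ = 0.0162 Ω·mm²/m = 1.62×10^-8 Ω·m
A = πr² = π(6.3300e-04 m)² = 1.259e-06 m²
R₍20₎ = ρL/A = (1.62×10^-8)(294)/(1.259e-06) = 3.784 Ω
R₍185₎ = R₍20₎(1 + αΔT) = 3.784 × (1 + 0.0042×165) = 6.406 Ω
P = I²R = (2.14)² × 6.406 = 29.3 W

29.3 W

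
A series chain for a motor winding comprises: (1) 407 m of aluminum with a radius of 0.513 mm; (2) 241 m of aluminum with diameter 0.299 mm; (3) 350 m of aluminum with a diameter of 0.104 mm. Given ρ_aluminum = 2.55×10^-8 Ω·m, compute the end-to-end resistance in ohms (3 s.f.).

1150 Ω

Seg 1: A = πr² = π(5.1300e-04 m)² = 8.268e-07 m²
R_1 = (2.55×10^-8)(407)/(8.268e-07) = 12.55 Ω
Seg 2: A = π(d/2)² = π(1.4950e-04 m)² = 7.022e-08 m²
R_2 = (2.55×10^-8)(241)/(7.022e-08) = 87.52 Ω
Seg 3: A = π(d/2)² = π(5.2000e-05 m)² = 8.495e-09 m²
R_3 = (2.55×10^-8)(350)/(8.495e-09) = 1051 Ω
R_total = R_1 + R_2 + R_3 = 1150 Ω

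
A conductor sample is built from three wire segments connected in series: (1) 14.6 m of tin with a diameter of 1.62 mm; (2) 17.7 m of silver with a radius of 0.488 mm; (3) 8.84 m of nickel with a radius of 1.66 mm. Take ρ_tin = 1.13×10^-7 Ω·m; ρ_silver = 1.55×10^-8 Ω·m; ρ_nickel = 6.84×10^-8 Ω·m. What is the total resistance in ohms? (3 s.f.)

Seg 1: A = π(d/2)² = π(8.1000e-04 m)² = 2.061e-06 m²
R_1 = (1.13×10^-7)(14.6)/(2.061e-06) = 0.8004 Ω
Seg 2: A = πr² = π(4.8800e-04 m)² = 7.482e-07 m²
R_2 = (1.55×10^-8)(17.7)/(7.482e-07) = 0.3667 Ω
Seg 3: A = πr² = π(1.6600e-03 m)² = 8.657e-06 m²
R_3 = (6.84×10^-8)(8.84)/(8.657e-06) = 0.06985 Ω
R_total = R_1 + R_2 + R_3 = 1.24 Ω

1.24 Ω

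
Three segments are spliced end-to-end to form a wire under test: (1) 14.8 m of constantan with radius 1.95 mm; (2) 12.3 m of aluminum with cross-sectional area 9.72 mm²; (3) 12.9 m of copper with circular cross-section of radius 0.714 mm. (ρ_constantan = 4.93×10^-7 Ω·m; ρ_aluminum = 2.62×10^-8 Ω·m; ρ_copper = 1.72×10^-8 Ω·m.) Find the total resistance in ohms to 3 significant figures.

Seg 1: A = πr² = π(1.9500e-03 m)² = 1.195e-05 m²
R_1 = (4.93×10^-7)(14.8)/(1.195e-05) = 0.6108 Ω
Seg 2: A = 9.72 mm² = 9.720e-06 m²
R_2 = (2.62×10^-8)(12.3)/(9.720e-06) = 0.03315 Ω
Seg 3: A = πr² = π(7.1400e-04 m)² = 1.602e-06 m²
R_3 = (1.72×10^-8)(12.9)/(1.602e-06) = 0.1385 Ω
R_total = R_1 + R_2 + R_3 = 0.782 Ω

0.782 Ω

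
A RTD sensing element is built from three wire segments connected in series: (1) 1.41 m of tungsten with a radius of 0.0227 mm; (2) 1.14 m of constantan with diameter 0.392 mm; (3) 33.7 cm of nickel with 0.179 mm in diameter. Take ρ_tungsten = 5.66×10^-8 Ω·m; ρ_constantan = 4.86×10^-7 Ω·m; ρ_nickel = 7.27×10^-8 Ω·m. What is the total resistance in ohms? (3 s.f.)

Seg 1: A = πr² = π(2.2700e-05 m)² = 1.619e-09 m²
R_1 = (5.66×10^-8)(1.41)/(1.619e-09) = 49.3 Ω
Seg 2: A = π(d/2)² = π(1.9600e-04 m)² = 1.207e-07 m²
R_2 = (4.86×10^-7)(1.14)/(1.207e-07) = 4.591 Ω
Seg 3: A = π(d/2)² = π(8.9500e-05 m)² = 2.516e-08 m²
R_3 = (7.27×10^-8)(0.337)/(2.516e-08) = 0.9736 Ω
R_total = R_1 + R_2 + R_3 = 54.9 Ω

54.9 Ω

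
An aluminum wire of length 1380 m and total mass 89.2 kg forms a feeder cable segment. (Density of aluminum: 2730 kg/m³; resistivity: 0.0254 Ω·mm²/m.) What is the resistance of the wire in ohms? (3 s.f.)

ρ = 0.0254 Ω·mm²/m = 2.54×10^-8 Ω·m
A = m/(density·L) = 89.2/(2730×1380) = 2.3677e-05 m²
R = ρL/A = (2.54×10^-8)(1380)/(2.3677e-05) = 1.48 Ω

1.48 Ω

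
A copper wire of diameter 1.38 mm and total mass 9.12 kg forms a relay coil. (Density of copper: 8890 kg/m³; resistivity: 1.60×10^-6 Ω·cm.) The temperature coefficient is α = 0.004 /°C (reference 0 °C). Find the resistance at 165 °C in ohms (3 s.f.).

ρ = 1.60×10^-6 Ω·cm = 1.60×10^-8 Ω·m
A = π(d/2)² = π(6.9000e-04 m)² = 1.4957e-06 m²
L = m/(density·A) = 9.12/(8890×1.4957e-06) = 685.9 m
R = ρL/A = (1.60×10^-8)(685.9)/(1.4957e-06) = 7.337 Ω
R(165 °C) = 7.337 × (1 + 0.004×165) = 12.2 Ω

12.2 Ω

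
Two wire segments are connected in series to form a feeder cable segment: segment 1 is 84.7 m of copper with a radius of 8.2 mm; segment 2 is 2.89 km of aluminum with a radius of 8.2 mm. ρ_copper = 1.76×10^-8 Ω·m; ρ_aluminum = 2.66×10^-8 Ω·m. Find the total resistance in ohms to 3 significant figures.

Segment 1: A = πr² = π(8.2000e-03 m)² = 2.112e-04 m²
R₁ = ρL/A = (1.76×10^-8)(84.7)/(2.112e-04) = 0.007057 Ω
R₂ = (2.66×10^-8)(2890)/(2.112e-04) = 0.3639 Ω
R = R₁ + R₂ = 0.371 Ω

0.371 Ω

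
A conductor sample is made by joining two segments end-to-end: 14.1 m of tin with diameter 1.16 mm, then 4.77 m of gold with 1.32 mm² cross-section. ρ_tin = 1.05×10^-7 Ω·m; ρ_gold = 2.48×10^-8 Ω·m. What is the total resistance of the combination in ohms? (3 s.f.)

Segment 1: A = π(d/2)² = π(5.8000e-04 m)² = 1.057e-06 m²
R₁ = ρL/A = (1.05×10^-7)(14.1)/(1.057e-06) = 1.401 Ω
Segment 2: A = 1.32 mm² = 1.320e-06 m²
R₂ = (2.48×10^-8)(4.77)/(1.320e-06) = 0.08962 Ω
R = R₁ + R₂ = 1.49 Ω

1.49 Ω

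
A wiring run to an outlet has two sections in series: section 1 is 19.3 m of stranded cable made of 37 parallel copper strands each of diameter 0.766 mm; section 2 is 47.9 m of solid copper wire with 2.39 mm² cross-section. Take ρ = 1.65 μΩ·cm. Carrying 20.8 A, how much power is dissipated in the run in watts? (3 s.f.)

ρ = 1.65 μΩ·cm = 1.65×10^-8 Ω·m
Section 1: A_strand = π(3.8300e-04)² = 4.608e-07 m²; R₁ = ρL/(N·A_s) = (1.65×10^-8)(19.3)/(37×4.608e-07) = 0.01868 Ω
Section 2: A = 2.39 mm² = 2.390e-06 m²
R₂ = (1.65×10^-8)(47.9)/(2.390e-06) = 0.3307 Ω
R = R₁ + R₂ = 0.3494 Ω
P = I²R = (20.8)² × 0.3494 = 151 W

151 W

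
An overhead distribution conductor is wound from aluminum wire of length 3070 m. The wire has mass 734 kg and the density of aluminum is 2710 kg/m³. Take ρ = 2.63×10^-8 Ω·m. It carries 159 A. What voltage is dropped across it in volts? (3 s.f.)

A = m/(density·L) = 734/(2710×3070) = 8.8224e-05 m²
R = ρL/A = (2.63×10^-8)(3070)/(8.8224e-05) = 0.9152 Ω
V = IR = 159 × 0.9152 = 146 V

146 V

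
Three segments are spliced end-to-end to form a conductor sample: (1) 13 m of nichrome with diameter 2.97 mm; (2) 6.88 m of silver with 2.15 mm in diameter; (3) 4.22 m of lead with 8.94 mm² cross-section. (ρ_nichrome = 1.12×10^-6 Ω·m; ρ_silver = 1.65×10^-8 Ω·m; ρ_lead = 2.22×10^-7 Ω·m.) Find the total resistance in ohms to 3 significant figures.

Seg 1: A = π(d/2)² = π(1.4850e-03 m)² = 6.928e-06 m²
R_1 = (1.12×10^-6)(13)/(6.928e-06) = 2.102 Ω
Seg 2: A = π(d/2)² = π(1.0750e-03 m)² = 3.631e-06 m²
R_2 = (1.65×10^-8)(6.88)/(3.631e-06) = 0.03127 Ω
Seg 3: A = 8.94 mm² = 8.940e-06 m²
R_3 = (2.22×10^-7)(4.22)/(8.940e-06) = 0.1048 Ω
R_total = R_1 + R_2 + R_3 = 2.24 Ω

2.24 Ω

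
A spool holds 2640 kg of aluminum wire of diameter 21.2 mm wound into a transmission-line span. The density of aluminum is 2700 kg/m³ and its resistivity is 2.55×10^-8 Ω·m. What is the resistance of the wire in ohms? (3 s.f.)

A = π(d/2)² = π(1.0600e-02 m)² = 3.5299e-04 m²
L = m/(density·A) = 2640/(2700×3.5299e-04) = 2770 m
R = ρL/A = (2.55×10^-8)(2770)/(3.5299e-04) = 0.200 Ω

0.200 Ω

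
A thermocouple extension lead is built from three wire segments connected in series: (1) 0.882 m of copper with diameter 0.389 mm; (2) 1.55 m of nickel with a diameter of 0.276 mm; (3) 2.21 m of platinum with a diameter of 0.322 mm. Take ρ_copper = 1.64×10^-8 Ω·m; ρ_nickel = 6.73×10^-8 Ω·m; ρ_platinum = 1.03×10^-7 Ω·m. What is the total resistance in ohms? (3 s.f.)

4.66 Ω

Seg 1: A = π(d/2)² = π(1.9450e-04 m)² = 1.188e-07 m²
R_1 = (1.64×10^-8)(0.882)/(1.188e-07) = 0.1217 Ω
Seg 2: A = π(d/2)² = π(1.3800e-04 m)² = 5.983e-08 m²
R_2 = (6.73×10^-8)(1.55)/(5.983e-08) = 1.744 Ω
Seg 3: A = π(d/2)² = π(1.6100e-04 m)² = 8.143e-08 m²
R_3 = (1.03×10^-7)(2.21)/(8.143e-08) = 2.795 Ω
R_total = R_1 + R_2 + R_3 = 4.66 Ω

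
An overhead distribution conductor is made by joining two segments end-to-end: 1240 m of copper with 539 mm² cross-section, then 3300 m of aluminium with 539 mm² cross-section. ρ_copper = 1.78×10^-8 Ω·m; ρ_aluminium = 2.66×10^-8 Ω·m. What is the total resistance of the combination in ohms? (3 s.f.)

0.204 Ω

Segment 1: A = 539 mm² = 5.390e-04 m²
R₁ = ρL/A = (1.78×10^-8)(1240)/(5.390e-04) = 0.04095 Ω
R₂ = (2.66×10^-8)(3300)/(5.390e-04) = 0.1629 Ω
R = R₁ + R₂ = 0.204 Ω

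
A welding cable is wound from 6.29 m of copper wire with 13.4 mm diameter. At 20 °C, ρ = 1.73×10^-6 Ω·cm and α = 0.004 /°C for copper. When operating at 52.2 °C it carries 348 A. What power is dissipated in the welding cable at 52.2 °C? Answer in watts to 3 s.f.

ρ = 1.73×10^-6 Ω·cm = 1.73×10^-8 Ω·m
A = π(d/2)² = π(6.7000e-03 m)² = 1.410e-04 m²
R₍20₎ = ρL/A = (1.73×10^-8)(6.29)/(1.410e-04) = 7.716×10^-4 Ω
R₍52.2₎ = R₍20₎(1 + αΔT) = 7.716×10^-4 × (1 + 0.004×32.2) = 8.710×10^-4 Ω
P = I²R = (348)² × 8.710×10^-4 = 105 W

105 W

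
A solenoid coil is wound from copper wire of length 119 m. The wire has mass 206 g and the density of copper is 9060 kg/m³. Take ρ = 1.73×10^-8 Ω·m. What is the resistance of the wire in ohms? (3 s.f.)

10.8 Ω

A = m/(density·L) = 0.206/(9060×119) = 1.9107e-07 m²
R = ρL/A = (1.73×10^-8)(119)/(1.9107e-07) = 10.8 Ω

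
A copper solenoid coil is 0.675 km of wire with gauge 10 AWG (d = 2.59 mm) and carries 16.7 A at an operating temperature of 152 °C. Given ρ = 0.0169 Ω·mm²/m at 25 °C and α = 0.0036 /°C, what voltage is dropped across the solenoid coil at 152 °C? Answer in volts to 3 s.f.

ρ = 0.0169 Ω·mm²/m = 1.69×10^-8 Ω·m
A = π(2.59/2 mm)² = π(1.2950e-03 m)² = 5.269e-06 m²
R₍25₎ = ρL/A = (1.69×10^-8)(675)/(5.269e-06) = 2.165 Ω
R₍152₎ = R₍25₎(1 + αΔT) = 2.165 × (1 + 0.0036×127) = 3.155 Ω
V = IR = 16.7 × 3.155 = 52.7 V

52.7 V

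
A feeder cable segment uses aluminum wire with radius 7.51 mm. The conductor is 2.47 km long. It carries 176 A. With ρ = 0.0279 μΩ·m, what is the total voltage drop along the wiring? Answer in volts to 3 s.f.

ρ = 0.0279 μΩ·m = 2.79×10^-8 Ω·m
A = πr² = π(7.5100e-03 m)² = 1.772e-04 m²
R = ρL/A = (2.79×10^-8)(2470)/(1.772e-04) = 0.3889 Ω
V = IR = 176 × 0.3889 = 68.5 V

68.5 V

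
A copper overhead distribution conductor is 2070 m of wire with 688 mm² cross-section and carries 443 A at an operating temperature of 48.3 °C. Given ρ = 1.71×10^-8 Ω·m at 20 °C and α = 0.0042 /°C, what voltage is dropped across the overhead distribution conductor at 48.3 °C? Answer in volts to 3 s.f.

A = 688 mm² = 6.880e-04 m²
R₍20₎ = ρL/A = (1.71×10^-8)(2070)/(6.880e-04) = 0.05145 Ω
R₍48.3₎ = R₍20₎(1 + αΔT) = 0.05145 × (1 + 0.0042×28.3) = 0.05756 Ω
V = IR = 443 × 0.05756 = 25.5 V

25.5 V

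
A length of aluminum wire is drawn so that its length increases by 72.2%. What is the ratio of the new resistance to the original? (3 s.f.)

2.97

k = 1 + 72.2/100 = 1.722; volume constant ⇒ A' = A/k, so R' = k²R.
Factor = 2.97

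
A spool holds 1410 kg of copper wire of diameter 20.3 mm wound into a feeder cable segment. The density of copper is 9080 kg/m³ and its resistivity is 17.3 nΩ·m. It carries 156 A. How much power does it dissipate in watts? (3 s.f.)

ρ = 17.3 nΩ·m = 1.73×10^-8 Ω·m
A = π(d/2)² = π(1.0150e-02 m)² = 3.2365e-04 m²
L = m/(density·A) = 1410/(9080×3.2365e-04) = 479.8 m
R = ρL/A = (1.73×10^-8)(479.8)/(3.2365e-04) = 0.02565 Ω
P = I²R = (156)² × 0.02565 = 624 W

624 W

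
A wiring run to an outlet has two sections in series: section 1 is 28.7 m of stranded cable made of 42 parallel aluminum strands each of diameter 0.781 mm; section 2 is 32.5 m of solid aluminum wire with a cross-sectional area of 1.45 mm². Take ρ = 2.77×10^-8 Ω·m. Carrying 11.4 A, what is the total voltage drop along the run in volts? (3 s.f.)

7.53 V

Section 1: A_strand = π(3.9050e-04)² = 4.791e-07 m²; R₁ = ρL/(N·A_s) = (2.77×10^-8)(28.7)/(42×4.791e-07) = 0.03951 Ω
Section 2: A = 1.45 mm² = 1.450e-06 m²
R₂ = (2.77×10^-8)(32.5)/(1.450e-06) = 0.6209 Ω
R = R₁ + R₂ = 0.6604 Ω
V = IR = 11.4 × 0.6604 = 7.53 V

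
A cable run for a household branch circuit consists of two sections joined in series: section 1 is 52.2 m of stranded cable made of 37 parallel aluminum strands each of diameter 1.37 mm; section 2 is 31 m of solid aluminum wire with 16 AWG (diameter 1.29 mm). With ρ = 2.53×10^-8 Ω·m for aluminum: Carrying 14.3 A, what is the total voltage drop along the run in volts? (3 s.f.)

Section 1: A_strand = π(6.8500e-04)² = 1.474e-06 m²; R₁ = ρL/(N·A_s) = (2.53×10^-8)(52.2)/(37×1.474e-06) = 0.02421 Ω
Section 2: A = π(1.29/2 mm)² = π(6.4500e-04 m)² = 1.307e-06 m²
R₂ = (2.53×10^-8)(31)/(1.307e-06) = 0.6001 Ω
R = R₁ + R₂ = 0.6243 Ω
V = IR = 14.3 × 0.6243 = 8.93 V

8.93 V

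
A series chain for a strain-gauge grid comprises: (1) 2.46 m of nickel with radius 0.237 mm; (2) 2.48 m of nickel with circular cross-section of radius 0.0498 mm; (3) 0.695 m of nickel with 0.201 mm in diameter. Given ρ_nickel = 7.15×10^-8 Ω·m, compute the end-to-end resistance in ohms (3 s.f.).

Seg 1: A = πr² = π(2.3700e-04 m)² = 1.765e-07 m²
R_1 = (7.15×10^-8)(2.46)/(1.765e-07) = 0.9968 Ω
Seg 2: A = πr² = π(4.9800e-05 m)² = 7.791e-09 m²
R_2 = (7.15×10^-8)(2.48)/(7.791e-09) = 22.76 Ω
Seg 3: A = π(d/2)² = π(1.0050e-04 m)² = 3.173e-08 m²
R_3 = (7.15×10^-8)(0.695)/(3.173e-08) = 1.566 Ω
R_total = R_1 + R_2 + R_3 = 25.3 Ω

25.3 Ω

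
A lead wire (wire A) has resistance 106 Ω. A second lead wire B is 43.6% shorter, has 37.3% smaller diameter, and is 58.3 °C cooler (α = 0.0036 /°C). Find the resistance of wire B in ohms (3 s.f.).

R ∝ ρL/d² with ρ ∝ (1+αΔT), so R_B/R_A = (1 − 43.6/100) × (1 − 37.3/100)⁻² × (1 − 0.0036×58.3)
= 0.564 × 2.544 × 0.7901 = 1.133
R_B = 1.133 × 106 = 120 Ω

120 Ω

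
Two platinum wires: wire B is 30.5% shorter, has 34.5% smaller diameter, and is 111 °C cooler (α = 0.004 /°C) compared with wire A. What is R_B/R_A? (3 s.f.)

R ∝ ρL/d² with ρ ∝ (1+αΔT), so R_B/R_A = (1 − 30.5/100) × (1 − 34.5/100)⁻² × (1 − 0.004×111)
= 0.695 × 2.331 × 0.556 = 0.901

0.901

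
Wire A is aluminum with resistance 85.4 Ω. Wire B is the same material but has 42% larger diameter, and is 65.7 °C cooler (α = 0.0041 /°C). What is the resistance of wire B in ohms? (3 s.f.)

30.9 Ω

R ∝ ρL/d² with ρ ∝ (1+αΔT), so R_B/R_A = (1 + 42/100)⁻² × (1 − 0.0041×65.7)
= 0.4959 × 0.7306 = 0.3623
R_B = 0.3623 × 85.4 = 30.9 Ω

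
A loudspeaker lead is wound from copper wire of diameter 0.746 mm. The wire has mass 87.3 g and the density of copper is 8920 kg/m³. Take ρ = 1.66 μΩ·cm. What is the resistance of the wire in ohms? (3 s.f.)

ρ = 1.66 μΩ·cm = 1.66×10^-8 Ω·m
A = π(d/2)² = π(3.7300e-04 m)² = 4.3709e-07 m²
L = m/(density·A) = 0.0873/(8920×4.3709e-07) = 22.39 m
R = ρL/A = (1.66×10^-8)(22.39)/(4.3709e-07) = 0.850 Ω

0.850 Ω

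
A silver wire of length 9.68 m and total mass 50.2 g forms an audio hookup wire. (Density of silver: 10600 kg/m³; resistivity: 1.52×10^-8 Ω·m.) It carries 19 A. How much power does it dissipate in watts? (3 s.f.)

109 W

A = m/(density·L) = 0.0502/(10600×9.68) = 4.8924e-07 m²
R = ρL/A = (1.52×10^-8)(9.68)/(4.8924e-07) = 0.3007 Ω
P = I²R = (19)² × 0.3007 = 109 W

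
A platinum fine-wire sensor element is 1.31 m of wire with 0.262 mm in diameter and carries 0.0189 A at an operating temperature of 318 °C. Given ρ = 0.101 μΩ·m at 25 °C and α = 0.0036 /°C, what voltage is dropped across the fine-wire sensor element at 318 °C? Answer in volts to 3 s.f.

0.0953 V

ρ = 0.101 μΩ·m = 1.01×10^-7 Ω·m
A = π(d/2)² = π(1.3100e-04 m)² = 5.391e-08 m²
R₍25₎ = ρL/A = (1.01×10^-7)(1.31)/(5.391e-08) = 2.454 Ω
R₍318₎ = R₍25₎(1 + αΔT) = 2.454 × (1 + 0.0036×293) = 5.043 Ω
V = IR = 0.0189 × 5.043 = 0.0953 V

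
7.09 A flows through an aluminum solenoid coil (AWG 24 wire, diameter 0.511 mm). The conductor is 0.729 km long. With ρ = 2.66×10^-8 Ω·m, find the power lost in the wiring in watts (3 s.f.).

A = π(0.511/2 mm)² = π(2.5550e-04 m)² = 2.051e-07 m²
R = ρL/A = (2.66×10^-8)(729)/(2.051e-07) = 94.55 Ω
P = I²R = (7.09)² × 94.55 = 4750 W

4750 W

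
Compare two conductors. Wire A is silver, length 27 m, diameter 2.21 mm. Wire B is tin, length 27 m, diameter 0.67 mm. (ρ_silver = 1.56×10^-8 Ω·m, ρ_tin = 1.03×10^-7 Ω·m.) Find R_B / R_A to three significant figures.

71.8

R ∝ ρL/d², so R_B/R_A = (ρ_B/ρ_A) × (d_A/d_B)²
= (1.03×10^-7/1.56×10^-8) × (2.21/0.67)² = 71.8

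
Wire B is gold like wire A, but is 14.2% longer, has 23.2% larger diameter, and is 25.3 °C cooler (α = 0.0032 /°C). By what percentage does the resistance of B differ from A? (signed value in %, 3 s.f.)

R ∝ ρL/d² with ρ ∝ (1+αΔT), so R_B/R_A = (1 + 14.2/100) × (1 + 23.2/100)⁻² × (1 − 0.0032×25.3)
= 1.142 × 0.6588 × 0.919 = 0.6915
(R_B − R_A)/R_A = 0.6915 − 1 = -30.9%

-30.9%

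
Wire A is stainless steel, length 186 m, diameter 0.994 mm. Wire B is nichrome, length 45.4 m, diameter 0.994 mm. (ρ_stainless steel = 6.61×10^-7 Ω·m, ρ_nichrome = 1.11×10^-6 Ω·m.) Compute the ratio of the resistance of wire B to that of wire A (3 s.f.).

0.410

R ∝ ρL/d², so R_B/R_A = (ρ_B/ρ_A) × (L_B/L_A)
= (1.11×10^-6/6.61×10^-7) × (45.4/186) = 0.410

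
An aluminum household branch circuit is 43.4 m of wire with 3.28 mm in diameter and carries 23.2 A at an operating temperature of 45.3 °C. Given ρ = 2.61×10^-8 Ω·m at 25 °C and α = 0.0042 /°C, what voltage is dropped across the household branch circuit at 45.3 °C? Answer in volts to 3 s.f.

3.38 V

A = π(d/2)² = π(1.6400e-03 m)² = 8.450e-06 m²
R₍25₎ = ρL/A = (2.61×10^-8)(43.4)/(8.450e-06) = 0.1341 Ω
R₍45.3₎ = R₍25₎(1 + αΔT) = 0.1341 × (1 + 0.0042×20.3) = 0.1455 Ω
V = IR = 23.2 × 0.1455 = 3.38 V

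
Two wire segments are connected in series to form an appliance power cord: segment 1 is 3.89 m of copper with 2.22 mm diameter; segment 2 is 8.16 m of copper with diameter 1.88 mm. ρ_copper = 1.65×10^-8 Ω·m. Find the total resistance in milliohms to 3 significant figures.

Segment 1: A = π(d/2)² = π(1.1100e-03 m)² = 3.871e-06 m²
R₁ = ρL/A = (1.65×10^-8)(3.89)/(3.871e-06) = 0.01658 Ω
Segment 2: A = π(d/2)² = π(9.4000e-04 m)² = 2.776e-06 m²
R₂ = (1.65×10^-8)(8.16)/(2.776e-06) = 0.0485 Ω
R = R₁ + R₂ = 65.1 mΩ

65.1 mΩ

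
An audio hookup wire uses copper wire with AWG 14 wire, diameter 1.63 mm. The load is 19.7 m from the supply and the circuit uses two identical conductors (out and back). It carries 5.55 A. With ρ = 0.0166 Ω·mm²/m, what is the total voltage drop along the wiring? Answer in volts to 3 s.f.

1.74 V

ρ = 0.0166 Ω·mm²/m = 1.66×10^-8 Ω·m
A = π(1.63/2 mm)² = π(8.1500e-04 m)² = 2.087e-06 m²
Total conductor length (both ways) L = 2 × 19.7 = 39.4 m
R = ρL/A = (1.66×10^-8)(39.4)/(2.087e-06) = 0.3134 Ω
V = IR = 5.55 × 0.3134 = 1.74 V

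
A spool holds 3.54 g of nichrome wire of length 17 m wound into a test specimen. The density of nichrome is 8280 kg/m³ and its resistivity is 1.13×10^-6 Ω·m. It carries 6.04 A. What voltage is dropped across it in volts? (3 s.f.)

4610 V

A = m/(density·L) = 0.00354/(8280×17) = 2.5149e-08 m²
R = ρL/A = (1.13×10^-6)(17)/(2.5149e-08) = 763.8 Ω
V = IR = 6.04 × 763.8 = 4610 V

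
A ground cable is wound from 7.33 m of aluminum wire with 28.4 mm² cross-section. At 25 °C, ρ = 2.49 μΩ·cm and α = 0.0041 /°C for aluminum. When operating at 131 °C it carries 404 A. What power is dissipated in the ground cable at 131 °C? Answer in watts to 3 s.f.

1500 W

ρ = 2.49 μΩ·cm = 2.49×10^-8 Ω·m
A = 28.4 mm² = 2.840e-05 m²
R₍25₎ = ρL/A = (2.49×10^-8)(7.33)/(2.840e-05) = 0.006427 Ω
R₍131₎ = R₍25₎(1 + αΔT) = 0.006427 × (1 + 0.0041×106) = 0.00922 Ω
P = I²R = (404)² × 0.00922 = 1500 W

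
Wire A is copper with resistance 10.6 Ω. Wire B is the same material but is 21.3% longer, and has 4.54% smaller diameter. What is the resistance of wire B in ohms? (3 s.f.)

R ∝ L/d², so R_B/R_A = (1 + 21.3/100) × (1 − 4.54/100)⁻²
= 1.213 × 1.097 = 1.331
R_B = 1.331 × 10.6 = 14.1 Ω

14.1 Ω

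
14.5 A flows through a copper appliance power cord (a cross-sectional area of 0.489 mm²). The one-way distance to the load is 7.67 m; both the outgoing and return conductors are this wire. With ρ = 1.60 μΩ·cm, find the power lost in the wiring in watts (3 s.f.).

106 W

ρ = 1.60 μΩ·cm = 1.60×10^-8 Ω·m
A = 0.489 mm² = 4.890e-07 m²
Total conductor length (both ways) L = 2 × 7.67 = 15.34 m
R = ρL/A = (1.60×10^-8)(15.34)/(4.890e-07) = 0.5019 Ω
P = I²R = (14.5)² × 0.5019 = 106 W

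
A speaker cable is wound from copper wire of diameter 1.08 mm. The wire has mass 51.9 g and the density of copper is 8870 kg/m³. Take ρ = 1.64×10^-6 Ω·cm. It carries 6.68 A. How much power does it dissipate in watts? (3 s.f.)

5.10 W

ρ = 1.64×10^-6 Ω·cm = 1.64×10^-8 Ω·m
A = π(d/2)² = π(5.4000e-04 m)² = 9.1609e-07 m²
L = m/(density·A) = 0.0519/(8870×9.1609e-07) = 6.387 m
R = ρL/A = (1.64×10^-8)(6.387)/(9.1609e-07) = 0.1143 Ω
P = I²R = (6.68)² × 0.1143 = 5.10 W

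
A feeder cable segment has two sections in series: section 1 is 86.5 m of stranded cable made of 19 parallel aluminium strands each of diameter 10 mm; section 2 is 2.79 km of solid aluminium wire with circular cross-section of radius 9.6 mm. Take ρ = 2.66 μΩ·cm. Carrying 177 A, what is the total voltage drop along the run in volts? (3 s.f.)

ρ = 2.66 μΩ·cm = 2.66×10^-8 Ω·m
Section 1: A_strand = π(5.0000e-03)² = 7.854e-05 m²; R₁ = ρL/(N·A_s) = (2.66×10^-8)(86.5)/(19×7.854e-05) = 0.001542 Ω
Section 2: A = πr² = π(9.6000e-03 m)² = 2.895e-04 m²
R₂ = (2.66×10^-8)(2790)/(2.895e-04) = 0.2563 Ω
R = R₁ + R₂ = 0.2579 Ω
V = IR = 177 × 0.2579 = 45.6 V

45.6 V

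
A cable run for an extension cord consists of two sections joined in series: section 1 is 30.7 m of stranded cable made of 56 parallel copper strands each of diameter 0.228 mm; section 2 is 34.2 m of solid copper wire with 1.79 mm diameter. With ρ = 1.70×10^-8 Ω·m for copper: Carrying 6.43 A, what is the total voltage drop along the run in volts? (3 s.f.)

2.95 V

Section 1: A_strand = π(1.1400e-04)² = 4.083e-08 m²; R₁ = ρL/(N·A_s) = (1.70×10^-8)(30.7)/(56×4.083e-08) = 0.2283 Ω
Section 2: A = π(d/2)² = π(8.9500e-04 m)² = 2.516e-06 m²
R₂ = (1.70×10^-8)(34.2)/(2.516e-06) = 0.231 Ω
R = R₁ + R₂ = 0.4593 Ω
V = IR = 6.43 × 0.4593 = 2.95 V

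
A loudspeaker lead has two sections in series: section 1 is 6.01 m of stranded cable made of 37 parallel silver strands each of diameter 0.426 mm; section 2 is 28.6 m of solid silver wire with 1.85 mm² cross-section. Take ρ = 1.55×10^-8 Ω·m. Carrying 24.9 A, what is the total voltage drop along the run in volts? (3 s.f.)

6.41 V

Section 1: A_strand = π(2.1300e-04)² = 1.425e-07 m²; R₁ = ρL/(N·A_s) = (1.55×10^-8)(6.01)/(37×1.425e-07) = 0.01766 Ω
Section 2: A = 1.85 mm² = 1.850e-06 m²
R₂ = (1.55×10^-8)(28.6)/(1.850e-06) = 0.2396 Ω
R = R₁ + R₂ = 0.2573 Ω
V = IR = 24.9 × 0.2573 = 6.41 V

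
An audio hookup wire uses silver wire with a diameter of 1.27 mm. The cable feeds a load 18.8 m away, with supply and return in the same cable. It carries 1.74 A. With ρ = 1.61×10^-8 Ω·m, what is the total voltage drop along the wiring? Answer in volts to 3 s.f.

A = π(d/2)² = π(6.3500e-04 m)² = 1.267e-06 m²
Total conductor length (both ways) L = 2 × 18.8 = 37.6 m
R = ρL/A = (1.61×10^-8)(37.6)/(1.267e-06) = 0.4779 Ω
V = IR = 1.74 × 0.4779 = 0.832 V

0.832 V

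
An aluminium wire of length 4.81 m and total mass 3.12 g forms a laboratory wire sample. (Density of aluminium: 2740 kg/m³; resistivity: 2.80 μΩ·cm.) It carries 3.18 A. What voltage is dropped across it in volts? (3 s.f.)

ρ = 2.80 μΩ·cm = 2.80×10^-8 Ω·m
A = m/(density·L) = 0.00312/(2740×4.81) = 2.3673e-07 m²
R = ρL/A = (2.80×10^-8)(4.81)/(2.3673e-07) = 0.5689 Ω
V = IR = 3.18 × 0.5689 = 1.81 V

1.81 V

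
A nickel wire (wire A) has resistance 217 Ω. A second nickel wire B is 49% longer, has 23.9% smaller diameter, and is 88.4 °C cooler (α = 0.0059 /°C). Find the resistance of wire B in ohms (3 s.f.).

R ∝ ρL/d² with ρ ∝ (1+αΔT), so R_B/R_A = (1 + 49/100) × (1 − 23.9/100)⁻² × (1 − 0.0059×88.4)
= 1.49 × 1.727 × 0.4784 = 1.231
R_B = 1.231 × 217 = 267 Ω

267 Ω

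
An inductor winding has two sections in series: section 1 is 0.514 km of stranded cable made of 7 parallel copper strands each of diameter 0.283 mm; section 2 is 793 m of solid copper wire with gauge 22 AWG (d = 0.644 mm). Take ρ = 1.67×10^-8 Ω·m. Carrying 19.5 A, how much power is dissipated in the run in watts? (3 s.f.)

22900 W

Section 1: A_strand = π(1.4150e-04)² = 6.290e-08 m²; R₁ = ρL/(N·A_s) = (1.67×10^-8)(514)/(7×6.290e-08) = 19.49 Ω
Section 2: A = π(0.644/2 mm)² = π(3.2200e-04 m)² = 3.257e-07 m²
R₂ = (1.67×10^-8)(793)/(3.257e-07) = 40.66 Ω
R = R₁ + R₂ = 60.15 Ω
P = I²R = (19.5)² × 60.15 = 22900 W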